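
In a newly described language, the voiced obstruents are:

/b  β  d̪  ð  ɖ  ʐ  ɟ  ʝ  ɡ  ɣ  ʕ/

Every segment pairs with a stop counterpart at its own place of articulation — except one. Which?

/ʕ/

Bilabial: /b/ ~ /β/
Dental: /d̪/ ~ /ð/
Retroflex: /ɖ/ ~ /ʐ/
Palatal: /ɟ/ ~ /ʝ/
Velar: /ɡ/ ~ /ɣ/
Pharyngeal: only /ʕ/ (fricative); no stop partner.
So /ʕ/ is the unpaired segment.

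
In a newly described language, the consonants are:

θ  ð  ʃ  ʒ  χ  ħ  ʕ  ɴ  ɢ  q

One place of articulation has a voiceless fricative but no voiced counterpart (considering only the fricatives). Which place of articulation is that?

place of articulation  voiceless  voiced  
dental            θ         ð       
postalveolar      ʃ         ʒ       
uvular            χ         —       
pharyngeal        ħ         ʕ       
Every place of articulation has a voiced member except uvular, where /ʁ/ would be expected.

uvular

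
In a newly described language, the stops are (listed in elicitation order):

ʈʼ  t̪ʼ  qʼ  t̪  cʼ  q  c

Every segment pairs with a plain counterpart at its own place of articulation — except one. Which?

Dental: /t̪/ ~ /t̪ʼ/
Palatal: /c/ ~ /cʼ/
Uvular: /q/ ~ /qʼ/
Retroflex: only /ʈʼ/ (ejective); no plain partner.
So /ʈʼ/ is the unpaired segment.

/ʈʼ/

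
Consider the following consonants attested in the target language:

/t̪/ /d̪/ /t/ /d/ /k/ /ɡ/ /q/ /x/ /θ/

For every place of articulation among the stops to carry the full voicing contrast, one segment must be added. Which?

place of articulation  voiceless  voiced  
dental            t̪        d̪      
alveolar          t         d       
velar             k         ɡ       
uvular            q         —       
The uvular row has no voiced member, so the gap is the voiced uvular stop /ɢ/.

/ɢ/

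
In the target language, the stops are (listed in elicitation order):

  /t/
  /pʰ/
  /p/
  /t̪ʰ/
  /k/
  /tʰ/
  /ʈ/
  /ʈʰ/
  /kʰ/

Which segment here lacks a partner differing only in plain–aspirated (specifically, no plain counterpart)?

/t̪ʰ/

Bilabial: /p/ ~ /pʰ/
Alveolar: /t/ ~ /tʰ/
Retroflex: /ʈ/ ~ /ʈʰ/
Velar: /k/ ~ /kʰ/
Dental: only /t̪ʰ/ (aspirated); no plain partner.
So /t̪ʰ/ is the unpaired segment.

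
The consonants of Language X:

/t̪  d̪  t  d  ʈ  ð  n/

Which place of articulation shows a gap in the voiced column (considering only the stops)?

place of articulation  voiceless  voiced  
dental            t̪        d̪      
alveolar          t         d       
retroflex         ʈ         —       
Every place of articulation has a voiced member except retroflex, where /ɖ/ would be expected.

retroflex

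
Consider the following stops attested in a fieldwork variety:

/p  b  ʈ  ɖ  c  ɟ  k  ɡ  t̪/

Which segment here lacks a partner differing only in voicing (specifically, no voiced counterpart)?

/t̪/

Bilabial: /p/ ~ /b/
Retroflex: /ʈ/ ~ /ɖ/
Palatal: /c/ ~ /ɟ/
Velar: /k/ ~ /ɡ/
Dental: only /t̪/ (voiceless); no voiced partner.
So /t̪/ is the unpaired segment.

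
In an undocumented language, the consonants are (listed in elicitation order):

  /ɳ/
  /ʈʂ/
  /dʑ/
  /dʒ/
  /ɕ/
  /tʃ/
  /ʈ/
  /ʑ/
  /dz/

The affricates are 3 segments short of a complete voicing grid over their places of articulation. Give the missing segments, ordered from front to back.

/ts/, /ɖʐ/, /tɕ/

alveolar: voiceless —, voiced /dz/.
postalveolar: voiceless /tʃ/, voiced /dʒ/.
retroflex: voiceless /ʈʂ/, voiced —.
alveolo-palatal: voiceless —, voiced /dʑ/.
Gaps, from front to back: alveolar lacks voiceless (/ts/); retroflex lacks voiced (/ɖʐ/); alveolo-palatal lacks voiceless (/tɕ/).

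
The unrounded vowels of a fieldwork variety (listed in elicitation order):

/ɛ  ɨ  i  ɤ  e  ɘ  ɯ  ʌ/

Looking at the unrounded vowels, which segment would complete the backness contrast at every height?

height            front     central   back    
high              i         ɨ         ɯ       
high-mid          e         ɘ         ɤ       
low-mid           ɛ         —         ʌ       
The low-mid row has no central member, so the gap is the low-mid central unrounded vowel /ɜ/.

/ɜ/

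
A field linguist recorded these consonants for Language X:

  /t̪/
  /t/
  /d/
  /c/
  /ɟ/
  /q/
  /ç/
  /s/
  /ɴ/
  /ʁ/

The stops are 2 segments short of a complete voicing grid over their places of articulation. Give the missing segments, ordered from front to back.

dental: voiceless /t̪/, voiced —.
alveolar: voiceless /t/, voiced /d/.
palatal: voiceless /c/, voiced /ɟ/.
uvular: voiceless /q/, voiced —.
Gaps, from front to back: dental lacks voiced (/d̪/); uvular lacks voiced (/ɢ/).

/d̪/, /ɢ/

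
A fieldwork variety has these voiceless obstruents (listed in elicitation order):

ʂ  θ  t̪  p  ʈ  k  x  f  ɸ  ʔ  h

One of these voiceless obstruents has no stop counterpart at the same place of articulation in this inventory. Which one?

Bilabial: /p/ ~ /ɸ/
Dental: /t̪/ ~ /θ/
Retroflex: /ʈ/ ~ /ʂ/
Velar: /k/ ~ /x/
Glottal: /ʔ/ ~ /h/
Labiodental: only /f/ (fricative); no stop partner.
So /f/ is the unpaired segment.

/f/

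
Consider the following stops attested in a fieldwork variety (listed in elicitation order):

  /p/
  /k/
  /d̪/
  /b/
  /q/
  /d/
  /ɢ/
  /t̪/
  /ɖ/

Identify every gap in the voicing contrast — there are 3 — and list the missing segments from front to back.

/t/, /ʈ/, /ɡ/

bilabial: voiceless /p/, voiced /b/.
dental: voiceless /t̪/, voiced /d̪/.
alveolar: voiceless —, voiced /d/.
retroflex: voiceless —, voiced /ɖ/.
velar: voiceless /k/, voiced —.
uvular: voiceless /q/, voiced /ɢ/.
Gaps, from front to back: alveolar lacks voiceless (/t/); retroflex lacks voiceless (/ʈ/); velar lacks voiced (/ɡ/).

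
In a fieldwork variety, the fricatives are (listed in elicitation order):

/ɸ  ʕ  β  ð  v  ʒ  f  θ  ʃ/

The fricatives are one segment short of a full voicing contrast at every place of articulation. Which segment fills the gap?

Voiceless: /ɸ/ (bilabial), /f/ (labiodental), /θ/ (dental), /ʃ/ (postalveolar).
Voiced: /β/ (bilabial), /v/ (labiodental), /ð/ (dental), /ʒ/ (postalveolar), /ʕ/ (pharyngeal).
The pharyngeal row has no voiceless member, so the gap is the voiceless pharyngeal fricative /ħ/.

/ħ/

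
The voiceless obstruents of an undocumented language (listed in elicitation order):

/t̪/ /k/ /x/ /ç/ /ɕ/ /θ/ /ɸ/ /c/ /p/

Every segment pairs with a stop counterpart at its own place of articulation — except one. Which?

Bilabial: /p/ ~ /ɸ/
Dental: /t̪/ ~ /θ/
Palatal: /c/ ~ /ç/
Velar: /k/ ~ /x/
Alveolo-palatal: only /ɕ/ (fricative); no stop partner.
So /ɕ/ is the unpaired segment.

/ɕ/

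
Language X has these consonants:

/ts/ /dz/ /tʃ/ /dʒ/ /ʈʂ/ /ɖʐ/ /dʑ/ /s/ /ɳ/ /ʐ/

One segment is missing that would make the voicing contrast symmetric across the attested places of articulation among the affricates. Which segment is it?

alveolar: voiceless /ts/, voiced /dz/.
postalveolar: voiceless /tʃ/, voiced /dʒ/.
retroflex: voiceless /ʈʂ/, voiced /ɖʐ/.
alveolo-palatal: voiceless —, voiced /dʑ/.
The alveolo-palatal row has no voiceless member, so the gap is the voiceless alveolo-palatal affricate /tɕ/.

/tɕ/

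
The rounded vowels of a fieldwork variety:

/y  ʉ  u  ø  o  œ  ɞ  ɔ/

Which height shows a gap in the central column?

high-mid

high: front /y/, central /ʉ/, back /u/.
high-mid: front /ø/, central —, back /o/.
low-mid: front /œ/, central /ɞ/, back /ɔ/.
Every height has a central member except high-mid, where /ɵ/ would be expected.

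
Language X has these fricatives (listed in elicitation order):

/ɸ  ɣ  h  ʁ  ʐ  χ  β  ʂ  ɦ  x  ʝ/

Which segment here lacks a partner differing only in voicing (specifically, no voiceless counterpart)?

/ʝ/

Bilabial: /ɸ/ ~ /β/
Retroflex: /ʂ/ ~ /ʐ/
Velar: /x/ ~ /ɣ/
Uvular: /χ/ ~ /ʁ/
Glottal: /h/ ~ /ɦ/
Palatal: only /ʝ/ (voiced); no voiceless partner.
So /ʝ/ is the unpaired segment.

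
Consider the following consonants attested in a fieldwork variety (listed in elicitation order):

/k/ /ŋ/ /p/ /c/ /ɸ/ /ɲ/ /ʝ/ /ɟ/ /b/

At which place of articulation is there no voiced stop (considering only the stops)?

bilabial: voiceless /p/, voiced /b/.
palatal: voiceless /c/, voiced /ɟ/.
velar: voiceless /k/, voiced —.
Every place of articulation has a voiced member except velar, where /ɡ/ would be expected.

velar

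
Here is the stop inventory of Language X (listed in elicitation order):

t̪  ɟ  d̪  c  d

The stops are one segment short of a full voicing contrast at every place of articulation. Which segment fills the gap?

/t/

place of articulation  voiceless  voiced  
dental            t̪        d̪      
alveolar          —         d       
palatal           c         ɟ       
The alveolar row has no voiceless member, so the gap is the voiceless alveolar stop /t/.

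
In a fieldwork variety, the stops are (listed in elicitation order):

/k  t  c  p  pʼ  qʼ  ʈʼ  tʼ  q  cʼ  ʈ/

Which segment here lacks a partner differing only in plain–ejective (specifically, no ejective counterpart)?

/k/

Bilabial: /p/ ~ /pʼ/
Alveolar: /t/ ~ /tʼ/
Retroflex: /ʈ/ ~ /ʈʼ/
Palatal: /c/ ~ /cʼ/
Uvular: /q/ ~ /qʼ/
Velar: only /k/ (plain); no ejective partner.
So /k/ is the unpaired segment.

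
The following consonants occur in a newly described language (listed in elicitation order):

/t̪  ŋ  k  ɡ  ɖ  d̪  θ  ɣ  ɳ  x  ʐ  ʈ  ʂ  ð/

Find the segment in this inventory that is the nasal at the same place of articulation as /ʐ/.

/ʐ/ is a voiced retroflex fricative.
The nasal at the same place is a retroflex nasal — in this inventory, /ɳ/.

/ɳ/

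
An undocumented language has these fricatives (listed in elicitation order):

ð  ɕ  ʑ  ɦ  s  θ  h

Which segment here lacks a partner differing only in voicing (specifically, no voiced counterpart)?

Dental: /θ/ ~ /ð/
Alveolo-palatal: /ɕ/ ~ /ʑ/
Glottal: /h/ ~ /ɦ/
Alveolar: only /s/ (voiceless); no voiced partner.
So /s/ is the unpaired segment.

/s/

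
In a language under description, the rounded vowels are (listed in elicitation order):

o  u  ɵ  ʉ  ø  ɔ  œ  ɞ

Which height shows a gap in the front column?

high

Front: /ø/ (high-mid), /œ/ (low-mid).
Central: /ʉ/ (high), /ɵ/ (high-mid), /ɞ/ (low-mid).
Back: /u/ (high), /o/ (high-mid), /ɔ/ (low-mid).
Every height has a front member except high, where /y/ would be expected.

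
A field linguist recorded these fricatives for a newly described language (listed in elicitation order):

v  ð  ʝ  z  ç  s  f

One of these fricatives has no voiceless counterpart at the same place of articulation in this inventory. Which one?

Labiodental: /f/ ~ /v/
Alveolar: /s/ ~ /z/
Palatal: /ç/ ~ /ʝ/
Dental: only /ð/ (voiced); no voiceless partner.
So /ð/ is the unpaired segment.

/ð/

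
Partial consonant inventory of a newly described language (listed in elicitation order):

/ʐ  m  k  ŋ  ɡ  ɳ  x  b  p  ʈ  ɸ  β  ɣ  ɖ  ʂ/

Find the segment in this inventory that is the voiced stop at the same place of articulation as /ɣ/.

/ɣ/ is a voiced velar fricative.
The voiced stop at the same place is a voiced velar stop — in this inventory, /ɡ/.

/ɡ/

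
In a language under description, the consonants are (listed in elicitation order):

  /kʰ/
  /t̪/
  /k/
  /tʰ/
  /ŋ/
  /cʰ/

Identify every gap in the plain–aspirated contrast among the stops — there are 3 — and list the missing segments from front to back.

/t̪ʰ/, /t/, /c/

place of articulation  plain     aspirated
dental            t̪        —       
alveolar          —         tʰ      
palatal           —         cʰ      
velar             k         kʰ      
Gaps, from front to back: dental lacks aspirated (/t̪ʰ/); alveolar lacks plain (/t/); palatal lacks plain (/c/).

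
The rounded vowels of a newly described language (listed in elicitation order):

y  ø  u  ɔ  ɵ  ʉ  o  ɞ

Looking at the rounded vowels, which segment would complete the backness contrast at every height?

Front: /y/ (high), /ø/ (high-mid).
Central: /ʉ/ (high), /ɵ/ (high-mid), /ɞ/ (low-mid).
Back: /u/ (high), /o/ (high-mid), /ɔ/ (low-mid).
The low-mid row has no front member, so the gap is the low-mid front rounded vowel /œ/.

/œ/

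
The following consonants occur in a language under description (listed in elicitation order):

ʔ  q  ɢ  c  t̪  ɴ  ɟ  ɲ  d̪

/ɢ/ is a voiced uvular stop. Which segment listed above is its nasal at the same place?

The nasal at the same place is an uvular nasal — in this inventory, /ɴ/.

/ɴ/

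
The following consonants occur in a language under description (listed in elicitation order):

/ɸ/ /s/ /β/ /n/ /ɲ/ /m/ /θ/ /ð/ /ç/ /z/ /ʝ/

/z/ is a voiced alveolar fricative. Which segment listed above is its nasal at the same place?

The nasal at the same place is an alveolar nasal — in this inventory, /n/.

/n/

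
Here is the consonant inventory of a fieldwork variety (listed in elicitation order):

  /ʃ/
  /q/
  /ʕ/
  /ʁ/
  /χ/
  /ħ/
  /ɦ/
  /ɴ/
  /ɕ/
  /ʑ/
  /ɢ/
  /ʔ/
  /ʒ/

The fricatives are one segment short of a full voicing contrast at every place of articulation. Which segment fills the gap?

/h/

postalveolar: voiceless /ʃ/, voiced /ʒ/.
alveolo-palatal: voiceless /ɕ/, voiced /ʑ/.
uvular: voiceless /χ/, voiced /ʁ/.
pharyngeal: voiceless /ħ/, voiced /ʕ/.
glottal: voiceless —, voiced /ɦ/.
The glottal row has no voiceless member, so the gap is the voiceless glottal fricative /h/.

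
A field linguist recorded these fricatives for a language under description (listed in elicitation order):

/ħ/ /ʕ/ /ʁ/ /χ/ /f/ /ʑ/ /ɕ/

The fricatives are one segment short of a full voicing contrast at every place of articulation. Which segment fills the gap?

labiodental: voiceless /f/, voiced —.
alveolo-palatal: voiceless /ɕ/, voiced /ʑ/.
uvular: voiceless /χ/, voiced /ʁ/.
pharyngeal: voiceless /ħ/, voiced /ʕ/.
The labiodental row has no voiced member, so the gap is the voiced labiodental fricative /v/.

/v/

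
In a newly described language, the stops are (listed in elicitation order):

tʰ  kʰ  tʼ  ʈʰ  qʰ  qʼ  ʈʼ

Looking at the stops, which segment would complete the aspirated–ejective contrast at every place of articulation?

/kʼ/

Aspirated: /tʰ/ (alveolar), /ʈʰ/ (retroflex), /kʰ/ (velar), /qʰ/ (uvular).
Ejective: /tʼ/ (alveolar), /ʈʼ/ (retroflex), /qʼ/ (uvular).
The velar row has no ejective member, so the gap is the ejective velar stop /kʼ/.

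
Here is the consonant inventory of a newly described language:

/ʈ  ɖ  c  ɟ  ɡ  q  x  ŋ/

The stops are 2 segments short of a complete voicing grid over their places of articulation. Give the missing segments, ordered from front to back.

place of articulation  voiceless  voiced  
retroflex         ʈ         ɖ       
palatal           c         ɟ       
velar             —         ɡ       
uvular            q         —       
Gaps, from front to back: velar lacks voiceless (/k/); uvular lacks voiced (/ɢ/).

/k/, /ɢ/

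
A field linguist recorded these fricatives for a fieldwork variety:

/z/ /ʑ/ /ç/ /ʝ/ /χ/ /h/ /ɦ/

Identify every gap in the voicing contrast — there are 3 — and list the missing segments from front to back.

Voiceless: /ç/ (palatal), /χ/ (uvular), /h/ (glottal).
Voiced: /z/ (alveolar), /ʑ/ (alveolo-palatal), /ʝ/ (palatal), /ɦ/ (glottal).
Gaps, from front to back: alveolar lacks voiceless (/s/); alveolo-palatal lacks voiceless (/ɕ/); uvular lacks voiced (/ʁ/).

/s/, /ɕ/, /ʁ/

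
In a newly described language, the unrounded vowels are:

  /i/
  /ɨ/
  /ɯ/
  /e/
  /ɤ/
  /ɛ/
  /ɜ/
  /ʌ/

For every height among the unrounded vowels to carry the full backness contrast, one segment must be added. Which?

Front: /i/ (high), /e/ (high-mid), /ɛ/ (low-mid).
Central: /ɨ/ (high), /ɜ/ (low-mid).
Back: /ɯ/ (high), /ɤ/ (high-mid), /ʌ/ (low-mid).
The high-mid row has no central member, so the gap is the high-mid central unrounded vowel /ɘ/.

/ɘ/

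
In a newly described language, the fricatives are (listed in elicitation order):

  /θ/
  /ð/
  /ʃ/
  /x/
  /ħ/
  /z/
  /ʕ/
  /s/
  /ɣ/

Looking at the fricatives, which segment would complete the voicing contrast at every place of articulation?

/ʒ/

Voiceless: /θ/ (dental), /s/ (alveolar), /ʃ/ (postalveolar), /x/ (velar), /ħ/ (pharyngeal).
Voiced: /ð/ (dental), /z/ (alveolar), /ɣ/ (velar), /ʕ/ (pharyngeal).
The postalveolar row has no voiced member, so the gap is the voiced postalveolar fricative /ʒ/.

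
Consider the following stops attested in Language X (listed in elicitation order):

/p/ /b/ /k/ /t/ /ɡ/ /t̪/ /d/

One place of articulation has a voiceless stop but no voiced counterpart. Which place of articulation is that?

dental

Voiceless: /p/ (bilabial), /t̪/ (dental), /t/ (alveolar), /k/ (velar).
Voiced: /b/ (bilabial), /d/ (alveolar), /ɡ/ (velar).
Every place of articulation has a voiced member except dental, where /d̪/ would be expected.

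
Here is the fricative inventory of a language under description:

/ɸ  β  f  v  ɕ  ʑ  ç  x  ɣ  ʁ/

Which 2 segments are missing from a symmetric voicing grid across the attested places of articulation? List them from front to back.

/ʝ/, /χ/

place of articulation  voiceless  voiced  
bilabial          ɸ         β       
labiodental       f         v       
alveolo-palatal   ɕ         ʑ       
palatal           ç         —       
velar             x         ɣ       
uvular            —         ʁ       
Gaps, from front to back: palatal lacks voiced (/ʝ/); uvular lacks voiceless (/χ/).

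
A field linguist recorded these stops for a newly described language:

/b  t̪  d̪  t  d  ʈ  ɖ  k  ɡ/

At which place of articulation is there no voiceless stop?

bilabial

place of articulation  voiceless  voiced  
bilabial          —         b       
dental            t̪        d̪      
alveolar          t         d       
retroflex         ʈ         ɖ       
velar             k         ɡ       
Every place of articulation has a voiceless member except bilabial, where /p/ would be expected.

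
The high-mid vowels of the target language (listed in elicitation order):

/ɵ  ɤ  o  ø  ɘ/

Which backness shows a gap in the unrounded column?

backness          unrounded  rounded 
front             —         ø       
central           ɘ         ɵ       
back              ɤ         o       
Every backness has an unrounded member except front, where /e/ would be expected.

front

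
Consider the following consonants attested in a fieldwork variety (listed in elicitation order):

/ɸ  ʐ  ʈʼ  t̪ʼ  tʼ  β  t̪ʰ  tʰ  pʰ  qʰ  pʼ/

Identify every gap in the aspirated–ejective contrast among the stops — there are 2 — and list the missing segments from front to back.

/ʈʰ/, /qʼ/

Aspirated: /pʰ/ (bilabial), /t̪ʰ/ (dental), /tʰ/ (alveolar), /qʰ/ (uvular).
Ejective: /pʼ/ (bilabial), /t̪ʼ/ (dental), /tʼ/ (alveolar), /ʈʼ/ (retroflex).
Gaps, from front to back: retroflex lacks aspirated (/ʈʰ/); uvular lacks ejective (/qʼ/).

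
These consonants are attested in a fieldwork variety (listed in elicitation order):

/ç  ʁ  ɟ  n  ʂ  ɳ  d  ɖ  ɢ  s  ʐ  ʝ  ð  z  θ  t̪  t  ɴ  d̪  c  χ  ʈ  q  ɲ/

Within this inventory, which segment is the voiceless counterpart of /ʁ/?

/χ/

/ʁ/ is a voiced uvular fricative.
The voiceless counterpart is a voiceless uvular fricative — in this inventory, /χ/.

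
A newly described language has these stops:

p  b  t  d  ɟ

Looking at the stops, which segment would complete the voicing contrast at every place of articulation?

bilabial: voiceless /p/, voiced /b/.
alveolar: voiceless /t/, voiced /d/.
palatal: voiceless —, voiced /ɟ/.
The palatal row has no voiceless member, so the gap is the voiceless palatal stop /c/.

/c/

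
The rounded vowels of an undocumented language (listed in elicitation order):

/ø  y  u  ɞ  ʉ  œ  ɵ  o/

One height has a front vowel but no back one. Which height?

high: front /y/, central /ʉ/, back /u/.
high-mid: front /ø/, central /ɵ/, back /o/.
low-mid: front /œ/, central /ɞ/, back —.
Every height has a back member except low-mid, where /ɔ/ would be expected.

low-mid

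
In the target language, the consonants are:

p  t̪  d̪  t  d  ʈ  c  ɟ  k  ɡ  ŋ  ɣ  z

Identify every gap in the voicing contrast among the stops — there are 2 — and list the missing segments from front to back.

/b/, /ɖ/

Voiceless: /p/ (bilabial), /t̪/ (dental), /t/ (alveolar), /ʈ/ (retroflex), /c/ (palatal), /k/ (velar).
Voiced: /d̪/ (dental), /d/ (alveolar), /ɟ/ (palatal), /ɡ/ (velar).
Gaps, from front to back: bilabial lacks voiced (/b/); retroflex lacks voiced (/ɖ/).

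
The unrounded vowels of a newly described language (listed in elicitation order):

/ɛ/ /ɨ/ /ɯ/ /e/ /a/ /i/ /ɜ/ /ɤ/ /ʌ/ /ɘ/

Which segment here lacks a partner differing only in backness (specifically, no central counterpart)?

High: /i/ ~ /ɨ/ ~ /ɯ/
High-mid: /e/ ~ /ɘ/ ~ /ɤ/
Low-mid: /ɛ/ ~ /ɜ/ ~ /ʌ/
Low: only /a/ (front); no central partner.
So /a/ is the unpaired segment.

/a/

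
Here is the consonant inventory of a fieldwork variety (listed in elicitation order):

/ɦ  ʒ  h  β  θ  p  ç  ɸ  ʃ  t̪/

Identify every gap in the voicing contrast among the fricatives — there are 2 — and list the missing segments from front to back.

/ð/, /ʝ/

place of articulation  voiceless  voiced  
bilabial          ɸ         β       
dental            θ         —       
postalveolar      ʃ         ʒ       
palatal           ç         —       
glottal           h         ɦ       
Gaps, from front to back: dental lacks voiced (/ð/); palatal lacks voiced (/ʝ/).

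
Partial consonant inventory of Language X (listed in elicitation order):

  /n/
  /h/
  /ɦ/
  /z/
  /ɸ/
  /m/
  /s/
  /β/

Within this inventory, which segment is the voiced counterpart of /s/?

/s/ is a voiceless alveolar fricative.
The voiced counterpart is a voiced alveolar fricative — in this inventory, /z/.

/z/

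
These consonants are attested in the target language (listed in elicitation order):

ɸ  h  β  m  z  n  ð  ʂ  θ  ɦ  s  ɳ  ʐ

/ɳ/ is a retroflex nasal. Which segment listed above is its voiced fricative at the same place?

/ʐ/

The voiced fricative at the same place is a voiced retroflex fricative — in this inventory, /ʐ/.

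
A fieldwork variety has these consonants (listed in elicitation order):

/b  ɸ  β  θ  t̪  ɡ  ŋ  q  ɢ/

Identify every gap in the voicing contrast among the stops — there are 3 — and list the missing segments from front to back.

/p/, /d̪/, /k/

place of articulation  voiceless  voiced  
bilabial          —         b       
dental            t̪        —       
velar             —         ɡ       
uvular            q         ɢ       
Gaps, from front to back: bilabial lacks voiceless (/p/); dental lacks voiced (/d̪/); velar lacks voiceless (/k/).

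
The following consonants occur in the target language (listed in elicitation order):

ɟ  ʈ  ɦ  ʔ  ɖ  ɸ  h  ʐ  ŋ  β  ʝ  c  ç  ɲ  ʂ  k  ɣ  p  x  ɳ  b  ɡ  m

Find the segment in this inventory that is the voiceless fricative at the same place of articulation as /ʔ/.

/ʔ/ is a voiceless glottal stop.
The voiceless fricative at the same place is a voiceless glottal fricative — in this inventory, /h/.

/h/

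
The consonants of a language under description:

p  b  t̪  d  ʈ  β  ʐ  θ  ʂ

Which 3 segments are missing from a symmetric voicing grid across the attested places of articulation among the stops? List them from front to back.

place of articulation  voiceless  voiced  
bilabial          p         b       
dental            t̪        —       
alveolar          —         d       
retroflex         ʈ         —       
Gaps, from front to back: dental lacks voiced (/d̪/); alveolar lacks voiceless (/t/); retroflex lacks voiced (/ɖ/).

/d̪/, /t/, /ɖ/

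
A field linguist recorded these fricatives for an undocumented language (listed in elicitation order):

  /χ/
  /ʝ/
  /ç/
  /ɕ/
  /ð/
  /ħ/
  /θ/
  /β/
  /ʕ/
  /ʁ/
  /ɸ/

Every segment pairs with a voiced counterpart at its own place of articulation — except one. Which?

Bilabial: /ɸ/ ~ /β/
Dental: /θ/ ~ /ð/
Palatal: /ç/ ~ /ʝ/
Uvular: /χ/ ~ /ʁ/
Pharyngeal: /ħ/ ~ /ʕ/
Alveolo-palatal: only /ɕ/ (voiceless); no voiced partner.
So /ɕ/ is the unpaired segment.

/ɕ/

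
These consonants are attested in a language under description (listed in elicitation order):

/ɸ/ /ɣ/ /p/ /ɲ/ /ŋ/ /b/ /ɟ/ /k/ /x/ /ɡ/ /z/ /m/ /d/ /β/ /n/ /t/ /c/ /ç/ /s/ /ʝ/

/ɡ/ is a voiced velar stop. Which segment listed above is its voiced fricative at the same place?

The voiced fricative at the same place is a voiced velar fricative — in this inventory, /ɣ/.

/ɣ/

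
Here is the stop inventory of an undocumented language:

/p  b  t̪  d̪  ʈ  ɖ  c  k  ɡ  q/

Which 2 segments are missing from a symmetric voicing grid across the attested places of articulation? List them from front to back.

place of articulation  voiceless  voiced  
bilabial          p         b       
dental            t̪        d̪      
retroflex         ʈ         ɖ       
palatal           c         —       
velar             k         ɡ       
uvular            q         —       
Gaps, from front to back: palatal lacks voiced (/ɟ/); uvular lacks voiced (/ɢ/).

/ɟ/, /ɢ/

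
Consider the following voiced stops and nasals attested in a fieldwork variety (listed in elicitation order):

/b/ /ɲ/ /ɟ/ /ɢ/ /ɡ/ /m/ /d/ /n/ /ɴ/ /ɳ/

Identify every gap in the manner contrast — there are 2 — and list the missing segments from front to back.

bilabial: oral stop /b/, nasal /m/.
alveolar: oral stop /d/, nasal /n/.
retroflex: oral stop —, nasal /ɳ/.
palatal: oral stop /ɟ/, nasal /ɲ/.
velar: oral stop /ɡ/, nasal —.
uvular: oral stop /ɢ/, nasal /ɴ/.
Gaps, from front to back: retroflex lacks oral stop (/ɖ/); velar lacks nasal (/ŋ/).

/ɖ/, /ŋ/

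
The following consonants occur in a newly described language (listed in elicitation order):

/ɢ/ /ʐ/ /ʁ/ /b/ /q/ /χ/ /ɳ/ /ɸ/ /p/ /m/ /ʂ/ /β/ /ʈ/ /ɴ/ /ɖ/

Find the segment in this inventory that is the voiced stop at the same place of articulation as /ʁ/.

/ɢ/

/ʁ/ is a voiced uvular fricative.
The voiced stop at the same place is a voiced uvular stop — in this inventory, /ɢ/.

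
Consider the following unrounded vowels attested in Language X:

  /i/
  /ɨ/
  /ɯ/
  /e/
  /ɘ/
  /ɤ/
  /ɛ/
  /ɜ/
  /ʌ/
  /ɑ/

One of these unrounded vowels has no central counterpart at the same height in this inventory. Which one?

High: /i/ ~ /ɨ/ ~ /ɯ/
High-mid: /e/ ~ /ɘ/ ~ /ɤ/
Low-mid: /ɛ/ ~ /ɜ/ ~ /ʌ/
Low: only /ɑ/ (back); no central partner.
So /ɑ/ is the unpaired segment.

/ɑ/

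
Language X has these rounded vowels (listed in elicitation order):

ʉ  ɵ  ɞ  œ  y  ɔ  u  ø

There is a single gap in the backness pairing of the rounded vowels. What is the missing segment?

Front: /y/ (high), /ø/ (high-mid), /œ/ (low-mid).
Central: /ʉ/ (high), /ɵ/ (high-mid), /ɞ/ (low-mid).
Back: /u/ (high), /ɔ/ (low-mid).
The high-mid row has no back member, so the gap is the high-mid back rounded vowel /o/.

/o/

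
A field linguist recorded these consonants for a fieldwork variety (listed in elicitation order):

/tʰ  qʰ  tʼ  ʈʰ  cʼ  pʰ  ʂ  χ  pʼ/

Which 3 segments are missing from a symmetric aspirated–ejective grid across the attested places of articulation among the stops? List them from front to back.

Aspirated: /pʰ/ (bilabial), /tʰ/ (alveolar), /ʈʰ/ (retroflex), /qʰ/ (uvular).
Ejective: /pʼ/ (bilabial), /tʼ/ (alveolar), /cʼ/ (palatal).
Gaps, from front to back: retroflex lacks ejective (/ʈʼ/); palatal lacks aspirated (/cʰ/); uvular lacks ejective (/qʼ/).

/ʈʼ/, /cʰ/, /qʼ/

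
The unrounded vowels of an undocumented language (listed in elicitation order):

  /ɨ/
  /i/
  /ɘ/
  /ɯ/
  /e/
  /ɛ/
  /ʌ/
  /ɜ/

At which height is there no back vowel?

height            front     central   back    
high              i         ɨ         ɯ       
high-mid          e         ɘ         —       
low-mid           ɛ         ɜ         ʌ       
Every height has a back member except high-mid, where /ɤ/ would be expected.

high-mid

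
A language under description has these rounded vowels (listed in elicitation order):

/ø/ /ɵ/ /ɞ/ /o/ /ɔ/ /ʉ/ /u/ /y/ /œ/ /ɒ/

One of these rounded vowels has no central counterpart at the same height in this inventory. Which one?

High: /y/ ~ /ʉ/ ~ /u/
High-mid: /ø/ ~ /ɵ/ ~ /o/
Low-mid: /œ/ ~ /ɞ/ ~ /ɔ/
Low: only /ɒ/ (back); no central partner.
So /ɒ/ is the unpaired segment.

/ɒ/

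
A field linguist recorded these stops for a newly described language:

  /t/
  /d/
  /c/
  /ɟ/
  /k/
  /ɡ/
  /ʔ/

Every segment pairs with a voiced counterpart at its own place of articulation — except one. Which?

/ʔ/

Alveolar: /t/ ~ /d/
Palatal: /c/ ~ /ɟ/
Velar: /k/ ~ /ɡ/
Glottal: only /ʔ/ (voiceless); no voiced partner.
So /ʔ/ is the unpaired segment.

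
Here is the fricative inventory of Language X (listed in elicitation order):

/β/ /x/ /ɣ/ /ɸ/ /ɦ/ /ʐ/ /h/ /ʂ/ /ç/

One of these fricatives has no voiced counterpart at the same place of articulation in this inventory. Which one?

/ç/

Bilabial: /ɸ/ ~ /β/
Retroflex: /ʂ/ ~ /ʐ/
Velar: /x/ ~ /ɣ/
Glottal: /h/ ~ /ɦ/
Palatal: only /ç/ (voiceless); no voiced partner.
So /ç/ is the unpaired segment.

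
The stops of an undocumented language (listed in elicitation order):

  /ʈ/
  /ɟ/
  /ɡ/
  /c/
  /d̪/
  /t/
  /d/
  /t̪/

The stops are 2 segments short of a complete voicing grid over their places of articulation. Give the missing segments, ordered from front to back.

/ɖ/, /k/

Voiceless: /t̪/ (dental), /t/ (alveolar), /ʈ/ (retroflex), /c/ (palatal).
Voiced: /d̪/ (dental), /d/ (alveolar), /ɟ/ (palatal), /ɡ/ (velar).
Gaps, from front to back: retroflex lacks voiced (/ɖ/); velar lacks voiceless (/k/).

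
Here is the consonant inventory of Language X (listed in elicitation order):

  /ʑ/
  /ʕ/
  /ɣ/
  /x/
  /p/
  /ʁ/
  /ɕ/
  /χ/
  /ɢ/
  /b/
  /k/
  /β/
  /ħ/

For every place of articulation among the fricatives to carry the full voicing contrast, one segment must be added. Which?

/ɸ/

place of articulation  voiceless  voiced  
bilabial          —         β       
alveolo-palatal   ɕ         ʑ       
velar             x         ɣ       
uvular            χ         ʁ       
pharyngeal        ħ         ʕ       
The bilabial row has no voiceless member, so the gap is the voiceless bilabial fricative /ɸ/.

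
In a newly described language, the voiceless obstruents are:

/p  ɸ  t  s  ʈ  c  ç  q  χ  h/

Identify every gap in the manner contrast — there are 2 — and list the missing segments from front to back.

place of articulation  stop      fricative
bilabial          p         ɸ       
alveolar          t         s       
retroflex         ʈ         —       
palatal           c         ç       
uvular            q         χ       
glottal           —         h       
Gaps, from front to back: retroflex lacks fricative (/ʂ/); glottal lacks stop (/ʔ/).

/ʂ/, /ʔ/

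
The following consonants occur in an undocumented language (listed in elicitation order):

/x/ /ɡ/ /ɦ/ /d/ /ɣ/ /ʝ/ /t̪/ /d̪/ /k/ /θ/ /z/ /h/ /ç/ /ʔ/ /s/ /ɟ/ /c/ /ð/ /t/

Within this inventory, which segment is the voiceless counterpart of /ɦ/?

/h/

/ɦ/ is a voiced glottal fricative.
The voiceless counterpart is a voiceless glottal fricative — in this inventory, /h/.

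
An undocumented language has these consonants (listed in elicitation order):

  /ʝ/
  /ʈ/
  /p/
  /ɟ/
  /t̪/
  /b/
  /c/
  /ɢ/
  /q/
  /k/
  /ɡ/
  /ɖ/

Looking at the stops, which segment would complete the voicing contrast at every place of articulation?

/d̪/

Voiceless: /p/ (bilabial), /t̪/ (dental), /ʈ/ (retroflex), /c/ (palatal), /k/ (velar), /q/ (uvular).
Voiced: /b/ (bilabial), /ɖ/ (retroflex), /ɟ/ (palatal), /ɡ/ (velar), /ɢ/ (uvular).
The dental row has no voiced member, so the gap is the voiced dental stop /d̪/.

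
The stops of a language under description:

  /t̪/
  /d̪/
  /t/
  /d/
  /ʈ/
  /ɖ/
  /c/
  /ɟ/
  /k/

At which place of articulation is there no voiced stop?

velar

Voiceless: /t̪/ (dental), /t/ (alveolar), /ʈ/ (retroflex), /c/ (palatal), /k/ (velar).
Voiced: /d̪/ (dental), /d/ (alveolar), /ɖ/ (retroflex), /ɟ/ (palatal).
Every place of articulation has a voiced member except velar, where /ɡ/ would be expected.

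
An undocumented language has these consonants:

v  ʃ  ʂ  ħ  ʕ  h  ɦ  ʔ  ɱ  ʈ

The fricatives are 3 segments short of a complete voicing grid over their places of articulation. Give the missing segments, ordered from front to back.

place of articulation  voiceless  voiced  
labiodental       —         v       
postalveolar      ʃ         —       
retroflex         ʂ         —       
pharyngeal        ħ         ʕ       
glottal           h         ɦ       
Gaps, from front to back: labiodental lacks voiceless (/f/); postalveolar lacks voiced (/ʒ/); retroflex lacks voiced (/ʐ/).

/f/, /ʒ/, /ʐ/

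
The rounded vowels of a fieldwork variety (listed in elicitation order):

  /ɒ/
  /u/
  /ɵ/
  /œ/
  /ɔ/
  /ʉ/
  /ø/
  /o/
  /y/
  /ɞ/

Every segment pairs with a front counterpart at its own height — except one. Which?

/ɒ/

High: /y/ ~ /ʉ/ ~ /u/
High-mid: /ø/ ~ /ɵ/ ~ /o/
Low-mid: /œ/ ~ /ɞ/ ~ /ɔ/
Low: only /ɒ/ (back); no front partner.
So /ɒ/ is the unpaired segment.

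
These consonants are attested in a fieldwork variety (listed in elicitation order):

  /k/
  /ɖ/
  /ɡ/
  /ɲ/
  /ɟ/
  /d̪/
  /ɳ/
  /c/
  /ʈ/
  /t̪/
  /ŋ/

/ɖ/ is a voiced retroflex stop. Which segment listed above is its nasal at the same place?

/ɳ/

The nasal at the same place is a retroflex nasal — in this inventory, /ɳ/.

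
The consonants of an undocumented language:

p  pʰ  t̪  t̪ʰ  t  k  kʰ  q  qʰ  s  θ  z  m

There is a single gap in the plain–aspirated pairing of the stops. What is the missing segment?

/tʰ/

bilabial: plain /p/, aspirated /pʰ/.
dental: plain /t̪/, aspirated /t̪ʰ/.
alveolar: plain /t/, aspirated —.
velar: plain /k/, aspirated /kʰ/.
uvular: plain /q/, aspirated /qʰ/.
The alveolar row has no aspirated member, so the gap is the aspirated alveolar stop /tʰ/.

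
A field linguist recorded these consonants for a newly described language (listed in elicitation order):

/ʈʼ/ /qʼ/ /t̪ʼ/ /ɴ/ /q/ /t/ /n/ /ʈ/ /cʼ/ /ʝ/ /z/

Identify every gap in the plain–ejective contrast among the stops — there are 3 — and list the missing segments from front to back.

place of articulation  plain     ejective
dental            —         t̪ʼ     
alveolar          t         —       
retroflex         ʈ         ʈʼ      
palatal           —         cʼ      
uvular            q         qʼ      
Gaps, from front to back: dental lacks plain (/t̪/); alveolar lacks ejective (/tʼ/); palatal lacks plain (/c/).

/t̪/, /tʼ/, /c/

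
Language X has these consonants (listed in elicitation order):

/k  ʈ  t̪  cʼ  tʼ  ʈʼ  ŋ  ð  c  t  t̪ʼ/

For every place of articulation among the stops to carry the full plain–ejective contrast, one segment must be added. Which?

Plain: /t̪/ (dental), /t/ (alveolar), /ʈ/ (retroflex), /c/ (palatal), /k/ (velar).
Ejective: /t̪ʼ/ (dental), /tʼ/ (alveolar), /ʈʼ/ (retroflex), /cʼ/ (palatal).
The velar row has no ejective member, so the gap is the ejective velar stop /kʼ/.

/kʼ/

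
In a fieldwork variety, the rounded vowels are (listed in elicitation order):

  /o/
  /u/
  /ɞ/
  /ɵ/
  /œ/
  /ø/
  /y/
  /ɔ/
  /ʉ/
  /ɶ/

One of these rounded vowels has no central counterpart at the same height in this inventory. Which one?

High: /y/ ~ /ʉ/ ~ /u/
High-mid: /ø/ ~ /ɵ/ ~ /o/
Low-mid: /œ/ ~ /ɞ/ ~ /ɔ/
Low: only /ɶ/ (front); no central partner.
So /ɶ/ is the unpaired segment.

/ɶ/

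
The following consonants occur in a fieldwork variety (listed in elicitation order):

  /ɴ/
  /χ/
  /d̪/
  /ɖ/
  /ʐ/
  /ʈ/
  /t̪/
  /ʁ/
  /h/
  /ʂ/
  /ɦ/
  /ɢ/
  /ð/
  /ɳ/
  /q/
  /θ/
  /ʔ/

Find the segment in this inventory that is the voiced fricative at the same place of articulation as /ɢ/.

/ɢ/ is a voiced uvular stop.
The voiced fricative at the same place is a voiced uvular fricative — in this inventory, /ʁ/.

/ʁ/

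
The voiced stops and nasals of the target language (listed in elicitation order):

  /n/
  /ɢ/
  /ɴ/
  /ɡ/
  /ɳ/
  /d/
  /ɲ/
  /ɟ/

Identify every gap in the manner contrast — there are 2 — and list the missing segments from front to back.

/ɖ/, /ŋ/

alveolar: oral stop /d/, nasal /n/.
retroflex: oral stop —, nasal /ɳ/.
palatal: oral stop /ɟ/, nasal /ɲ/.
velar: oral stop /ɡ/, nasal —.
uvular: oral stop /ɢ/, nasal /ɴ/.
Gaps, from front to back: retroflex lacks oral stop (/ɖ/); velar lacks nasal (/ŋ/).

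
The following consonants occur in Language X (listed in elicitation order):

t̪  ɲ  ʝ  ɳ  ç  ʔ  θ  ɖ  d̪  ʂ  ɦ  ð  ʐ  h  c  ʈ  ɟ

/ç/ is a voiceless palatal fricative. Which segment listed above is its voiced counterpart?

The voiced counterpart is a voiced palatal fricative — in this inventory, /ʝ/.

/ʝ/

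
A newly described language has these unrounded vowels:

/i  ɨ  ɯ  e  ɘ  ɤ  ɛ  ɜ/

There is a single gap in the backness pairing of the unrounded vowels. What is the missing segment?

Front: /i/ (high), /e/ (high-mid), /ɛ/ (low-mid).
Central: /ɨ/ (high), /ɘ/ (high-mid), /ɜ/ (low-mid).
Back: /ɯ/ (high), /ɤ/ (high-mid).
The low-mid row has no back member, so the gap is the low-mid back unrounded vowel /ʌ/.

/ʌ/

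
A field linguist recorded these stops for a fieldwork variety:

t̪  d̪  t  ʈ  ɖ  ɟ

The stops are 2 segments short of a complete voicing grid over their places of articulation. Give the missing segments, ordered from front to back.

/d/, /c/

place of articulation  voiceless  voiced  
dental            t̪        d̪      
alveolar          t         —       
retroflex         ʈ         ɖ       
palatal           —         ɟ       
Gaps, from front to back: alveolar lacks voiced (/d/); palatal lacks voiceless (/c/).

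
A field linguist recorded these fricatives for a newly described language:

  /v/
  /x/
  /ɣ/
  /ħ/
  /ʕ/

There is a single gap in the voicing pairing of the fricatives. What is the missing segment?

/f/

place of articulation  voiceless  voiced  
labiodental       —         v       
velar             x         ɣ       
pharyngeal        ħ         ʕ       
The labiodental row has no voiceless member, so the gap is the voiceless labiodental fricative /f/.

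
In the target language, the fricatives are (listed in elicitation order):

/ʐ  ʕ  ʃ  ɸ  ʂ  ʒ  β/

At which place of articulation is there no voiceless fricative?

place of articulation  voiceless  voiced  
bilabial          ɸ         β       
postalveolar      ʃ         ʒ       
retroflex         ʂ         ʐ       
pharyngeal        —         ʕ       
Every place of articulation has a voiceless member except pharyngeal, where /ħ/ would be expected.

pharyngeal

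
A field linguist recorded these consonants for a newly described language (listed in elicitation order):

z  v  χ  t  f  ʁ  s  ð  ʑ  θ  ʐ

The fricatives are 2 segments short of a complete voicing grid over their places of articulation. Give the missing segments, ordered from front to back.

/ʂ/, /ɕ/

place of articulation  voiceless  voiced  
labiodental       f         v       
dental            θ         ð       
alveolar          s         z       
retroflex         —         ʐ       
alveolo-palatal   —         ʑ       
uvular            χ         ʁ       
Gaps, from front to back: retroflex lacks voiceless (/ʂ/); alveolo-palatal lacks voiceless (/ɕ/).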